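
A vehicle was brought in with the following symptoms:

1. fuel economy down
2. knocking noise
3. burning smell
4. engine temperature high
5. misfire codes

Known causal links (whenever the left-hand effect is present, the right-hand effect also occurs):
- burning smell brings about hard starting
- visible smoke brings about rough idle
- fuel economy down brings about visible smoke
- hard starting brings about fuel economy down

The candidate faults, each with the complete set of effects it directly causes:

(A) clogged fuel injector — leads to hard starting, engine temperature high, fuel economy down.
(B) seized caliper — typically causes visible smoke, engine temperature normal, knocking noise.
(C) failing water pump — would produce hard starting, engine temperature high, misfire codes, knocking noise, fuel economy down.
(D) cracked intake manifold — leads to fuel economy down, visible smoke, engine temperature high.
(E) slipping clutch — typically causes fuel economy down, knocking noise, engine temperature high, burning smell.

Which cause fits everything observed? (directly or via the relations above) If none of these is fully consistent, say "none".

Testing each hypothesis:
(A) clogged fuel injector — does not account for knocking noise, burning smell, misfire codes
(B) seized caliper — fails on fuel economy down, burning smell, engine temperature high, misfire codes (predicts engine temperature normal, not engine temperature high)
(C) failing water pump — does not account for burning smell
(D) cracked intake manifold — does not account for knocking noise, burning smell, misfire codes
(E) slipping clutch — fuel economy down match; knocking noise match; burning smell match; engine temperature high match; misfire codes miss
No candidate is consistent with all observations.

none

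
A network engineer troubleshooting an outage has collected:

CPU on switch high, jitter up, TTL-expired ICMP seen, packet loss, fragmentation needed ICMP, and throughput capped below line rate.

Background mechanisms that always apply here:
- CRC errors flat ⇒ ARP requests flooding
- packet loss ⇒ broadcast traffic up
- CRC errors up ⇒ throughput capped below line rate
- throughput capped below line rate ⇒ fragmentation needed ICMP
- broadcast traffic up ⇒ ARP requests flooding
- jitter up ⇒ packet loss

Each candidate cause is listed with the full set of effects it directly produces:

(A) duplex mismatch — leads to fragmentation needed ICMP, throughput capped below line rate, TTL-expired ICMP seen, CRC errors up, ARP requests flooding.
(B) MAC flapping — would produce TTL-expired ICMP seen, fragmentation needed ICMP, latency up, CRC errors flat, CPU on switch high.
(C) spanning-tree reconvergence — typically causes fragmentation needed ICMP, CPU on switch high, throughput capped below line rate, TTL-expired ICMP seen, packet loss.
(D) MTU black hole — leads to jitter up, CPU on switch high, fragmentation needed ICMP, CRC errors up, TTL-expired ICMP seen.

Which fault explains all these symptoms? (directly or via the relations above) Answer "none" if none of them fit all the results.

For each candidate, compare predicted effects to what was observed:
(A) duplex mismatch — CPU on switch high miss; jitter up miss; TTL-expired ICMP seen match; packet loss miss; fragmentation needed ICMP match; throughput capped below line rate match
(B) MAC flapping — does not account for jitter up, packet loss, throughput capped below line rate
(C) spanning-tree reconvergence — does not account for jitter up
(D) MTU black hole — CPU on switch high match; jitter up match; TTL-expired ICMP seen match; packet loss match (by jitter up → packet loss); fragmentation needed ICMP match; throughput capped below line rate match (by CRC errors up → throughput capped below line rate)
(D) alone accounts for all the evidence.

D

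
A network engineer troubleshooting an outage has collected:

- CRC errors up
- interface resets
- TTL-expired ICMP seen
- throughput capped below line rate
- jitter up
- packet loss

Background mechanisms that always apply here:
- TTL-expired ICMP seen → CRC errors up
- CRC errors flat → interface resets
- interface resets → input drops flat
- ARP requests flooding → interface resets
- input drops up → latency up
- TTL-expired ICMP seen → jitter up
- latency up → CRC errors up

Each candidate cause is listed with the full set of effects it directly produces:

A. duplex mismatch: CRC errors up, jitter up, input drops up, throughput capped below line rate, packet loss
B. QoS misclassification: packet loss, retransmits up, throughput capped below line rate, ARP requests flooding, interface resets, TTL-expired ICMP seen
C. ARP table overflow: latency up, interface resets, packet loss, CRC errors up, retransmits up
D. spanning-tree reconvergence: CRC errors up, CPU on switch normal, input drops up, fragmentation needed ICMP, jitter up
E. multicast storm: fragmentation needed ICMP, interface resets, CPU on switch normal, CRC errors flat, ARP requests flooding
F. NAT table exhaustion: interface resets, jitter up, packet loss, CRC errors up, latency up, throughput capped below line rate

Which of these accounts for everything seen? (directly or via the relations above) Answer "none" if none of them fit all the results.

Testing each hypothesis:
(A) duplex mismatch — CRC errors up yes; interface resets NO; TTL-expired ICMP seen NO; throughput capped below line rate yes; jitter up yes; packet loss yes
(B) QoS misclassification — accounts for every observation (CRC errors up via TTL-expired ICMP seen → CRC errors up)
(C) ARP table overflow — does not account for TTL-expired ICMP seen, throughput capped below line rate, jitter up
(D) spanning-tree reconvergence — CRC errors up yes; interface resets NO; TTL-expired ICMP seen NO; throughput capped below line rate NO; jitter up yes; packet loss NO
(E) multicast storm — CRC errors up NO; interface resets yes; TTL-expired ICMP seen NO; throughput capped below line rate NO; jitter up NO; packet loss NO
(F) NAT table exhaustion — does not account for TTL-expired ICMP seen
(B) is the only candidate with no mismatches.

B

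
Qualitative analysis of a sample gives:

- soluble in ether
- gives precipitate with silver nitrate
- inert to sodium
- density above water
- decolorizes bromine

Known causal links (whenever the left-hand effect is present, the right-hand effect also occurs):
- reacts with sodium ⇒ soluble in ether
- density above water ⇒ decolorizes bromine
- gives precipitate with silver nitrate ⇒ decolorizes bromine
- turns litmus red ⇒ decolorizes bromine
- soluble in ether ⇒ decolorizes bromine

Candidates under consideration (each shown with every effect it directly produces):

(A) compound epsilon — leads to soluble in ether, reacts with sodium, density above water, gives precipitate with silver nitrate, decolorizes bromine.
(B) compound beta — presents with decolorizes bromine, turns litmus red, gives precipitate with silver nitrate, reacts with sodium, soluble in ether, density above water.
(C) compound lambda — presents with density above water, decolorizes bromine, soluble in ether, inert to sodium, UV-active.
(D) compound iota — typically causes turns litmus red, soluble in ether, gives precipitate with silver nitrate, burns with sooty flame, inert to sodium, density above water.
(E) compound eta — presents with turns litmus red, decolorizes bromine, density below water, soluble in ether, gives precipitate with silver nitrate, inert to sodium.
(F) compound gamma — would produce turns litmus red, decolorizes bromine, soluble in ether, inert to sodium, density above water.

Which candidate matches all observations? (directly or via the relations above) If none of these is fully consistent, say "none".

Per-candidate check:
(A) compound epsilon — soluble in ether +; gives precipitate with silver nitrate +; inert to sodium -; density above water +; decolorizes bromine +
(B) compound beta — soluble in ether +; gives precipitate with silver nitrate +; inert to sodium -; density above water +; decolorizes bromine +
(C) compound lambda — does not account for gives precipitate with silver nitrate
(D) compound iota — soluble in ether +; gives precipitate with silver nitrate +; inert to sodium +; density above water +; decolorizes bromine + (via gives precipitate with silver nitrate → decolorizes bromine)
(E) compound eta — fails on density above water (predicts density below water, not density above water)
(F) compound gamma — does not account for gives precipitate with silver nitrate
(D) is the only candidate with no mismatches.

D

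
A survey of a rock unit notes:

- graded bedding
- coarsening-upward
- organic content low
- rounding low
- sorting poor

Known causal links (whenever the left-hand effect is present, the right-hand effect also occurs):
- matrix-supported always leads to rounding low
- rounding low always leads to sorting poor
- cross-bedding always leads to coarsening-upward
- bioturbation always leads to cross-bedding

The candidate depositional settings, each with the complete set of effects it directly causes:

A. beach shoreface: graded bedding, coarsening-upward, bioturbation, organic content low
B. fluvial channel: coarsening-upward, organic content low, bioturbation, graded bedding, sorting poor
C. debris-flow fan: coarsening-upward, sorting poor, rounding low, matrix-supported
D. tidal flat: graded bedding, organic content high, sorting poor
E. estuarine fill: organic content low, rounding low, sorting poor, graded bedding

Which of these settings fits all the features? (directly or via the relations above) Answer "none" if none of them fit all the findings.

Checking each candidate against the observations:
(A) beach shoreface — graded bedding ✓; coarsening-upward ✓; organic content low ✓; rounding low ✗; sorting poor ✗
(B) fluvial channel — graded bedding ✓; coarsening-upward ✓; organic content low ✓; rounding low ✗; sorting poor ✓
(C) debris-flow fan — does not account for graded bedding, organic content low
(D) tidal flat — graded bedding ✓; coarsening-upward ✗; organic content low ✗; rounding low ✗; sorting poor ✓
(E) estuarine fill — graded bedding ✓; coarsening-upward ✗; organic content low ✓; rounding low ✓; sorting poor ✓
No candidate is consistent with all observations.

none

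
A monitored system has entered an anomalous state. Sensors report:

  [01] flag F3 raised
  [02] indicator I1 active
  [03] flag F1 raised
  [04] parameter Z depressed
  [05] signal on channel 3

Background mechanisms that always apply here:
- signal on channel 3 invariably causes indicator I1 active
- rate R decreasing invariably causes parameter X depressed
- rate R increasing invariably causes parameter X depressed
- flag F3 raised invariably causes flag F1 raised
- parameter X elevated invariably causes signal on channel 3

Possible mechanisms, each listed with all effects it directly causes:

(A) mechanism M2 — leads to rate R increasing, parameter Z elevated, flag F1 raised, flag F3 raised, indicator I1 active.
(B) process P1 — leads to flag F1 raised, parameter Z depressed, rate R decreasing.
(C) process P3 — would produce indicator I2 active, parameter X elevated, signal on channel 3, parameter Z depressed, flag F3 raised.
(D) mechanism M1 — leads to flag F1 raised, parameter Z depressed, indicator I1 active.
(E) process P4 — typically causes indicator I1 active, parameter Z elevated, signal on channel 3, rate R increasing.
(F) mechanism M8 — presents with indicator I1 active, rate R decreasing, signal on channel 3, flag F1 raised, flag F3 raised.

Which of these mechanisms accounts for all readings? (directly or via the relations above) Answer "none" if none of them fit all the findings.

Per-candidate check:
(A) mechanism M2 — fails on parameter Z depressed, signal on channel 3 (predicts parameter Z elevated, not parameter Z depressed)
(B) process P1 — does not account for flag F3 raised, indicator I1 active, signal on channel 3
(C) process P3 — flag F3 raised +; indicator I1 active + (by signal on channel 3 → indicator I1 active); flag F1 raised + (by flag F3 raised → flag F1 raised); parameter Z depressed +; signal on channel 3 +
(D) mechanism M1 — does not account for flag F3 raised, signal on channel 3
(E) process P4 — fails on flag F3 raised, flag F1 raised, parameter Z depressed (predicts parameter Z elevated, not parameter Z depressed)
(F) mechanism M8 — flag F3 raised +; indicator I1 active +; flag F1 raised +; parameter Z depressed -; signal on channel 3 +
(C) alone accounts for all the evidence.

C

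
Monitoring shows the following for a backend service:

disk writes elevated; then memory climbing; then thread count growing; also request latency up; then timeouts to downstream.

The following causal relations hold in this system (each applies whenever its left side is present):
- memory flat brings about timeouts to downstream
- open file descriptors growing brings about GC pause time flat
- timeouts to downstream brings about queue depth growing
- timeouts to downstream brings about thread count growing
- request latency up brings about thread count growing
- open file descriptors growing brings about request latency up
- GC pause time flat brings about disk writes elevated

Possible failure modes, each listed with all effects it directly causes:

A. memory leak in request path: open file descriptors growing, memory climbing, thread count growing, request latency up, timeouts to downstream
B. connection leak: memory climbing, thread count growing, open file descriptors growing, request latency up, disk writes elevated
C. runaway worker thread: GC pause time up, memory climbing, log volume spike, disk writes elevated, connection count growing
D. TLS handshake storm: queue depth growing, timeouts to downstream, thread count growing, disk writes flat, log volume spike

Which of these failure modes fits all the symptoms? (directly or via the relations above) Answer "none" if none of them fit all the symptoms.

Per-candidate check:
(A) memory leak in request path — accounts for every observation (disk writes elevated via open file descriptors growing → GC pause time flat → disk writes elevated)
(B) connection leak — disk writes elevated ✓; memory climbing ✓; thread count growing ✓; request latency up ✓; timeouts to downstream ✗
(C) runaway worker thread — does not account for thread count growing, request latency up, timeouts to downstream
(D) TLS handshake storm — fails on disk writes elevated, memory climbing, request latency up (predicts disk writes flat, not disk writes elevated)
(A) is the only candidate with no mismatches.

A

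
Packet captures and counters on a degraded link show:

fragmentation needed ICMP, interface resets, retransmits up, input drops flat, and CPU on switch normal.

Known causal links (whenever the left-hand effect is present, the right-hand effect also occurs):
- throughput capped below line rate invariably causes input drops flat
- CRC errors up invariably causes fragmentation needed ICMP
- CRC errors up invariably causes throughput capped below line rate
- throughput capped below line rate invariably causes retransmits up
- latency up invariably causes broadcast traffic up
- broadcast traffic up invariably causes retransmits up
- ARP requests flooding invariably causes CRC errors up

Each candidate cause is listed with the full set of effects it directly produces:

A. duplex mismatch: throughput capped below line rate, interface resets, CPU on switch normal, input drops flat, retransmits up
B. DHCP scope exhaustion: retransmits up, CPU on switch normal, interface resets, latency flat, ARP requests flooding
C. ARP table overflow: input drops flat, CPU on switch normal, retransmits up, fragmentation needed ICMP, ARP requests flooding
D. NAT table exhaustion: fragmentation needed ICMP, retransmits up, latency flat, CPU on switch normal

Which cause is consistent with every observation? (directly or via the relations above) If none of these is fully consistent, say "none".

B

Per-candidate check:
(A) duplex mismatch — fragmentation needed ICMP -; interface resets +; retransmits up +; input drops flat +; CPU on switch normal +
(B) DHCP scope exhaustion — fragmentation needed ICMP + (via ARP requests flooding → CRC errors up → fragmentation needed ICMP); interface resets +; retransmits up +; input drops flat + (via ARP requests flooding → CRC errors up → throughput capped below line rate → input drops flat); CPU on switch normal +
(C) ARP table overflow — fragmentation needed ICMP +; interface resets -; retransmits up +; input drops flat +; CPU on switch normal +
(D) NAT table exhaustion — does not account for interface resets, input drops flat
(B) is the only candidate with no mismatches.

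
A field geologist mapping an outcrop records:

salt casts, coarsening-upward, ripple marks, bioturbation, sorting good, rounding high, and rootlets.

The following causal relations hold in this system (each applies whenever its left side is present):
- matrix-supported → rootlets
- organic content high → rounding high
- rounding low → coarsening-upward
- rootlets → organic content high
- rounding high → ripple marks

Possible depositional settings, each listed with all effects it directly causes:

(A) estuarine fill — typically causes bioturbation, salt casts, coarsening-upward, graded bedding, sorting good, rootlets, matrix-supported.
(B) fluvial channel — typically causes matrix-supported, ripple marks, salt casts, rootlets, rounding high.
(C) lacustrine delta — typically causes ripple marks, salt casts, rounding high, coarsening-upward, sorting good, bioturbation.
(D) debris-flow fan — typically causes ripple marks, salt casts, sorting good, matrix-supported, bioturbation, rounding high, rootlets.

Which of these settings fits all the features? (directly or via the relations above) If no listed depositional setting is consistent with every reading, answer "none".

A

For each candidate, compare predicted effects to what was observed:
(A) estuarine fill — salt casts yes; coarsening-upward yes; ripple marks yes (via rootlets → organic content high → rounding high → ripple marks); bioturbation yes; sorting good yes; rounding high yes (via rootlets → organic content high → rounding high); rootlets yes
(B) fluvial channel — salt casts yes; coarsening-upward NO; ripple marks yes; bioturbation NO; sorting good NO; rounding high yes; rootlets yes
(C) lacustrine delta — does not account for rootlets
(D) debris-flow fan — salt casts yes; coarsening-upward NO; ripple marks yes; bioturbation yes; sorting good yes; rounding high yes; rootlets yes
Only (A) is consistent with every observation.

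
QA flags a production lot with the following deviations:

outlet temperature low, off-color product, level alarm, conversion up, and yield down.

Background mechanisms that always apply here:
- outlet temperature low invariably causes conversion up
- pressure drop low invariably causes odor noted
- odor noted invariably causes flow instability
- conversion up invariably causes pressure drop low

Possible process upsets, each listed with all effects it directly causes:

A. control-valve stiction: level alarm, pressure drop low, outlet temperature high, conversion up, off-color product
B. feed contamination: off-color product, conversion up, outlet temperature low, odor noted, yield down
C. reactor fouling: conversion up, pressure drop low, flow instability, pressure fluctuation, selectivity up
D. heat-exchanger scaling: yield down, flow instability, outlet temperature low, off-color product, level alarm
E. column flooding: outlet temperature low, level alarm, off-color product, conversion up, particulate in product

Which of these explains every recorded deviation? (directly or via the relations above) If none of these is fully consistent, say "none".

D

Checking each candidate against the observations:
(A) control-valve stiction — outlet temperature low NO; off-color product yes; level alarm yes; conversion up yes; yield down NO
(B) feed contamination — does not account for level alarm
(C) reactor fouling — outlet temperature low NO; off-color product NO; level alarm NO; conversion up yes; yield down NO
(D) heat-exchanger scaling — outlet temperature low yes; off-color product yes; level alarm yes; conversion up yes (by outlet temperature low → conversion up); yield down yes
(E) column flooding — outlet temperature low yes; off-color product yes; level alarm yes; conversion up yes; yield down NO
(D) is the only candidate with no mismatches.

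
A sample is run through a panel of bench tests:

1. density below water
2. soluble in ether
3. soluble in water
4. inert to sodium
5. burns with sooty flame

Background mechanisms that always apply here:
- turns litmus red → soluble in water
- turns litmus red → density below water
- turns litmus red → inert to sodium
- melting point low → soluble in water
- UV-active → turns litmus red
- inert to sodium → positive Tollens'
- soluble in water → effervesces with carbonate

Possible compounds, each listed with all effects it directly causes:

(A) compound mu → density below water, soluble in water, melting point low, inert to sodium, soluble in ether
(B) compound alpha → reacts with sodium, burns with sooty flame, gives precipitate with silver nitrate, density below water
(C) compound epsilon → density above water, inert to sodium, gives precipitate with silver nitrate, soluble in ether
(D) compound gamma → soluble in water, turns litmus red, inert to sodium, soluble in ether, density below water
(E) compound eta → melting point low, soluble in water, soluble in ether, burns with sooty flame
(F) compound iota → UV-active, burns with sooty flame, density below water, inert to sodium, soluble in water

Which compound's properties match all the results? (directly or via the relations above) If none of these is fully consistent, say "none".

none

Per-candidate check:
(A) compound mu — density below water match; soluble in ether match; soluble in water match; inert to sodium match; burns with sooty flame miss
(B) compound alpha — density below water match; soluble in ether miss; soluble in water miss; inert to sodium miss; burns with sooty flame match
(C) compound epsilon — fails on density below water, soluble in water, burns with sooty flame (predicts density above water, not density below water)
(D) compound gamma — density below water match; soluble in ether match; soluble in water match; inert to sodium match; burns with sooty flame miss
(E) compound eta — does not account for density below water, inert to sodium
(F) compound iota — does not account for soluble in ether
Every candidate fails on at least one observation.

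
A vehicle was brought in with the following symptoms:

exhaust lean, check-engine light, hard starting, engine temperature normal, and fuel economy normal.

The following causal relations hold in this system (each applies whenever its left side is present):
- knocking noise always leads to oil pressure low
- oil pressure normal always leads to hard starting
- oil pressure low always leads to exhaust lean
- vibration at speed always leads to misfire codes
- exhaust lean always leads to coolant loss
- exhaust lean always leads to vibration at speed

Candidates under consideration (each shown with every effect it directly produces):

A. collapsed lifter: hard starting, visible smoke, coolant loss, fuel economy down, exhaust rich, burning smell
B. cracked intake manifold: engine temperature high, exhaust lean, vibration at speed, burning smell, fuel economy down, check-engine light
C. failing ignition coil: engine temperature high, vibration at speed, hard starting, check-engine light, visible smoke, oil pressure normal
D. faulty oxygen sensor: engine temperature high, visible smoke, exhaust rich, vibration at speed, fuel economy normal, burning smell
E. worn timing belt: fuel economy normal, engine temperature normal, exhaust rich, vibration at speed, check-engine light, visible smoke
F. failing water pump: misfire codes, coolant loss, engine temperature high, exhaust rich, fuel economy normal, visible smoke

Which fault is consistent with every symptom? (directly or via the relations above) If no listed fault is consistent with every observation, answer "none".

none

For each candidate, compare predicted effects to what was observed:
(A) collapsed lifter — fails on exhaust lean, check-engine light, engine temperature normal, fuel economy normal (predicts exhaust rich, not exhaust lean; predicts fuel economy down, not fuel economy normal)
(B) cracked intake manifold — fails on hard starting, engine temperature normal, fuel economy normal (predicts engine temperature high, not engine temperature normal; predicts fuel economy down, not fuel economy normal)
(C) failing ignition coil — exhaust lean NO; check-engine light yes; hard starting yes; engine temperature normal NO; fuel economy normal NO
(D) faulty oxygen sensor — exhaust lean NO; check-engine light NO; hard starting NO; engine temperature normal NO; fuel economy normal yes
(E) worn timing belt — fails on exhaust lean, hard starting (predicts exhaust rich, not exhaust lean)
(F) failing water pump — fails on exhaust lean, check-engine light, hard starting, engine temperature normal (predicts exhaust rich, not exhaust lean; predicts engine temperature high, not engine temperature normal)
No candidate is consistent with all observations.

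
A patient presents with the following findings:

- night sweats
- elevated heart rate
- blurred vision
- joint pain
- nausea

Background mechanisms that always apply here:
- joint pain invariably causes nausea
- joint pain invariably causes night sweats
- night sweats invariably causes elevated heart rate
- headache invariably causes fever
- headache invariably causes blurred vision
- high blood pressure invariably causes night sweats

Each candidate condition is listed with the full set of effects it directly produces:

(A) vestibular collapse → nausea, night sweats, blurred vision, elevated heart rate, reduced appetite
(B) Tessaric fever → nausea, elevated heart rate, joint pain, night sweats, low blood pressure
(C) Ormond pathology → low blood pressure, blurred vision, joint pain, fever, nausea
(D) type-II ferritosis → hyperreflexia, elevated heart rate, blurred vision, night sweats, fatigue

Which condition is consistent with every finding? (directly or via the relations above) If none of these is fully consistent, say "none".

C

For each candidate, compare predicted effects to what was observed:
(A) vestibular collapse — night sweats +; elevated heart rate +; blurred vision +; joint pain -; nausea +
(B) Tessaric fever — does not account for blurred vision
(C) Ormond pathology — accounts for every observation (night sweats through joint pain → night sweats)
(D) type-II ferritosis — night sweats +; elevated heart rate +; blurred vision +; joint pain -; nausea -
Only (C) is consistent with every observation.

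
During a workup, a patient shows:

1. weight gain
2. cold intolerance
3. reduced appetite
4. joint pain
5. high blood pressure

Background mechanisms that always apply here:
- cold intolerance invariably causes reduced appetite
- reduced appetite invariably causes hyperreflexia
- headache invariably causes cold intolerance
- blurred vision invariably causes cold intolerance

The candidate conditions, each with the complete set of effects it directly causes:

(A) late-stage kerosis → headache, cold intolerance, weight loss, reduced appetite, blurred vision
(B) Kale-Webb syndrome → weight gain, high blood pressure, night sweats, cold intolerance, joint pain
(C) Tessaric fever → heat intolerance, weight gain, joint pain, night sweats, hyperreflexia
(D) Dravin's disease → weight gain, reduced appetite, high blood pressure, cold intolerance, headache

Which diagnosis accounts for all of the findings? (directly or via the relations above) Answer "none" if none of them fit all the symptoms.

Checking each candidate against the observations:
(A) late-stage kerosis — fails on weight gain, joint pain, high blood pressure (predicts weight loss, not weight gain)
(B) Kale-Webb syndrome — accounts for every observation (reduced appetite through cold intolerance → reduced appetite)
(C) Tessaric fever — fails on cold intolerance, reduced appetite, high blood pressure (predicts heat intolerance, not cold intolerance)
(D) Dravin's disease — does not account for joint pain
Only (B) is consistent with every observation.

B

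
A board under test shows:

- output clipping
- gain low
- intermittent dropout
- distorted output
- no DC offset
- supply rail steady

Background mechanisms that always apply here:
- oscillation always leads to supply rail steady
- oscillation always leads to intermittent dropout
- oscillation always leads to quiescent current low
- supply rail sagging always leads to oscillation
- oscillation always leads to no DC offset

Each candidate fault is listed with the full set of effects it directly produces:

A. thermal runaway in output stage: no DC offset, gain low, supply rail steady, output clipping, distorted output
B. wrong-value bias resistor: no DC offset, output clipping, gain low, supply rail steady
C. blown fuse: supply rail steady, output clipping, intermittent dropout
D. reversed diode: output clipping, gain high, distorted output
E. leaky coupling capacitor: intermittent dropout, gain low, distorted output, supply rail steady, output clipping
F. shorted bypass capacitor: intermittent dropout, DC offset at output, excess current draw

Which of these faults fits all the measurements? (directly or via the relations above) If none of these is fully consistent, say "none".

none

Per-candidate check:
(A) thermal runaway in output stage — does not account for intermittent dropout
(B) wrong-value bias resistor — does not account for intermittent dropout, distorted output
(C) blown fuse — output clipping match; gain low miss; intermittent dropout match; distorted output miss; no DC offset miss; supply rail steady match
(D) reversed diode — output clipping match; gain low miss; intermittent dropout miss; distorted output match; no DC offset miss; supply rail steady miss
(E) leaky coupling capacitor — output clipping match; gain low match; intermittent dropout match; distorted output match; no DC offset miss; supply rail steady match
(F) shorted bypass capacitor — output clipping miss; gain low miss; intermittent dropout match; distorted output miss; no DC offset miss; supply rail steady miss
No candidate is consistent with all observations.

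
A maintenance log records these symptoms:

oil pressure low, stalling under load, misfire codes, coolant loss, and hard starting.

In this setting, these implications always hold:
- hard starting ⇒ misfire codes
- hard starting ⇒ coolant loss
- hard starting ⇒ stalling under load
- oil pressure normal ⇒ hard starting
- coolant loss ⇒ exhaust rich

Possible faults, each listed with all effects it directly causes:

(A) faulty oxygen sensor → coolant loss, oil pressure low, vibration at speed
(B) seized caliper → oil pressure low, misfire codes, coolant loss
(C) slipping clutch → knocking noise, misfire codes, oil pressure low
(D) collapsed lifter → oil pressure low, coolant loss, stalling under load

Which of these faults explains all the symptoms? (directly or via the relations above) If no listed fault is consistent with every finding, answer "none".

Checking each candidate against the observations:
(A) faulty oxygen sensor — oil pressure low +; stalling under load -; misfire codes -; coolant loss +; hard starting -
(B) seized caliper — oil pressure low +; stalling under load -; misfire codes +; coolant loss +; hard starting -
(C) slipping clutch — oil pressure low +; stalling under load -; misfire codes +; coolant loss -; hard starting -
(D) collapsed lifter — oil pressure low +; stalling under load +; misfire codes -; coolant loss +; hard starting -
Every candidate fails on at least one observation.

none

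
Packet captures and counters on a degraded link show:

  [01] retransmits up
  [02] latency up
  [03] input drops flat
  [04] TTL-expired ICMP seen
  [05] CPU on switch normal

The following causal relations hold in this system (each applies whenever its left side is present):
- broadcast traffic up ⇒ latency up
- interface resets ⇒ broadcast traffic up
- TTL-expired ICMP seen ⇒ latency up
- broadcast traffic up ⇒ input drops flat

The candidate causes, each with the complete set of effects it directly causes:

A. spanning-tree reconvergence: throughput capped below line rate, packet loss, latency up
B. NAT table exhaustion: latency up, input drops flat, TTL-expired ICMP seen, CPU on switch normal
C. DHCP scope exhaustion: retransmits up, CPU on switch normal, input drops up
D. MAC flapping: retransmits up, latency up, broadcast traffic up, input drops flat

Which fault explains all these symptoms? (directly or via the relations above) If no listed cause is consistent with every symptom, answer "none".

For each candidate, compare predicted effects to what was observed:
(A) spanning-tree reconvergence — retransmits up NO; latency up yes; input drops flat NO; TTL-expired ICMP seen NO; CPU on switch normal NO
(B) NAT table exhaustion — retransmits up NO; latency up yes; input drops flat yes; TTL-expired ICMP seen yes; CPU on switch normal yes
(C) DHCP scope exhaustion — retransmits up yes; latency up NO; input drops flat NO; TTL-expired ICMP seen NO; CPU on switch normal yes
(D) MAC flapping — retransmits up yes; latency up yes; input drops flat yes; TTL-expired ICMP seen NO; CPU on switch normal NO
No candidate is consistent with all observations.

none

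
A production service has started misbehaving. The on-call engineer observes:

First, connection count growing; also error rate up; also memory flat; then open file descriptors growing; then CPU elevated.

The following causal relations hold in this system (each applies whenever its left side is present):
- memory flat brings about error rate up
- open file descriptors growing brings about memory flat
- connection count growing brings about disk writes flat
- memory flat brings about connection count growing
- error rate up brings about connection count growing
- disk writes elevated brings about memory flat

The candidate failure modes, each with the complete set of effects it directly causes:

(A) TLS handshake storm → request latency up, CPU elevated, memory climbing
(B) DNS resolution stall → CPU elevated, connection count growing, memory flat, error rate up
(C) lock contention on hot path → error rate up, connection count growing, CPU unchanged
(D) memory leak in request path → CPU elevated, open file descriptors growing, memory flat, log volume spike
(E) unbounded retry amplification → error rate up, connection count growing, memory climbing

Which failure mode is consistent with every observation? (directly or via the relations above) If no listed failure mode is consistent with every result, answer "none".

For each candidate, compare predicted effects to what was observed:
(A) TLS handshake storm — fails on connection count growing, error rate up, memory flat, open file descriptors growing (predicts memory climbing, not memory flat)
(B) DNS resolution stall — connection count growing match; error rate up match; memory flat match; open file descriptors growing miss; CPU elevated match
(C) lock contention on hot path — connection count growing match; error rate up match; memory flat miss; open file descriptors growing miss; CPU elevated miss
(D) memory leak in request path — connection count growing match (via memory flat → connection count growing); error rate up match (via memory flat → error rate up); memory flat match; open file descriptors growing match; CPU elevated match
(E) unbounded retry amplification — fails on memory flat, open file descriptors growing, CPU elevated (predicts memory climbing, not memory flat)
(D) is the only candidate with no mismatches.

D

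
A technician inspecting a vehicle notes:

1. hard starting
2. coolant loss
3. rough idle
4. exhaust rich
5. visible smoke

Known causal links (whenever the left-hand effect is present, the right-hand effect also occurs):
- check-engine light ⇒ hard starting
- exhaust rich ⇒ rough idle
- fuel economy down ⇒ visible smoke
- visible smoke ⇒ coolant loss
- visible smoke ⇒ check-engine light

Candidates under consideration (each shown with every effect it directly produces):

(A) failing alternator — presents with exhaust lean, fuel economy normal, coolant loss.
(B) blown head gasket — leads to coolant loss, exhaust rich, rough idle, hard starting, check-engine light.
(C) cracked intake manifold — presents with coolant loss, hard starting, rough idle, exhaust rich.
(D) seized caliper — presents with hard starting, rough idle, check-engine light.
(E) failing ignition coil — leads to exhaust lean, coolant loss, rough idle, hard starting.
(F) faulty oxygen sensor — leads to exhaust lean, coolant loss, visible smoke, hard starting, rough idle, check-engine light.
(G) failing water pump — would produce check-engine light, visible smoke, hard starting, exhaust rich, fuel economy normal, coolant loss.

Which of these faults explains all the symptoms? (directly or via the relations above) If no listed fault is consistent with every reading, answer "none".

Checking each candidate against the observations:
(A) failing alternator — fails on hard starting, rough idle, exhaust rich, visible smoke (predicts exhaust lean, not exhaust rich)
(B) blown head gasket — does not account for visible smoke
(C) cracked intake manifold — hard starting match; coolant loss match; rough idle match; exhaust rich match; visible smoke miss
(D) seized caliper — hard starting match; coolant loss miss; rough idle match; exhaust rich miss; visible smoke miss
(E) failing ignition coil — fails on exhaust rich, visible smoke (predicts exhaust lean, not exhaust rich)
(F) faulty oxygen sensor — hard starting match; coolant loss match; rough idle match; exhaust rich miss; visible smoke match
(G) failing water pump — hard starting match; coolant loss match; rough idle match (via exhaust rich → rough idle); exhaust rich match; visible smoke match
(G) is the only candidate with no mismatches.

G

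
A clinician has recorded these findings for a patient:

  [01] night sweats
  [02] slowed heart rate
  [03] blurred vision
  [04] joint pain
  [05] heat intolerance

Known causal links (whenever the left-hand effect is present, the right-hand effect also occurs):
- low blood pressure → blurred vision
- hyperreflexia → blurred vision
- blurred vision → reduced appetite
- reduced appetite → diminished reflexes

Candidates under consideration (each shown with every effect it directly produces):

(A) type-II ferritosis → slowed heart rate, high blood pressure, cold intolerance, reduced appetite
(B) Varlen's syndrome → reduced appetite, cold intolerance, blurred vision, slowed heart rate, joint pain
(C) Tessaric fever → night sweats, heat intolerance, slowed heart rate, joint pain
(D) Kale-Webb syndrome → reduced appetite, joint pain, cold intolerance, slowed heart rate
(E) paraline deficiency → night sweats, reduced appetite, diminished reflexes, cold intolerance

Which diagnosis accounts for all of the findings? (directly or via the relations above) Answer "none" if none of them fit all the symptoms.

Checking each candidate against the observations:
(A) type-II ferritosis — night sweats miss; slowed heart rate match; blurred vision miss; joint pain miss; heat intolerance miss
(B) Varlen's syndrome — night sweats miss; slowed heart rate match; blurred vision match; joint pain match; heat intolerance miss
(C) Tessaric fever — night sweats match; slowed heart rate match; blurred vision miss; joint pain match; heat intolerance match
(D) Kale-Webb syndrome — night sweats miss; slowed heart rate match; blurred vision miss; joint pain match; heat intolerance miss
(E) paraline deficiency — night sweats match; slowed heart rate miss; blurred vision miss; joint pain miss; heat intolerance miss
Every candidate fails on at least one observation.

none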